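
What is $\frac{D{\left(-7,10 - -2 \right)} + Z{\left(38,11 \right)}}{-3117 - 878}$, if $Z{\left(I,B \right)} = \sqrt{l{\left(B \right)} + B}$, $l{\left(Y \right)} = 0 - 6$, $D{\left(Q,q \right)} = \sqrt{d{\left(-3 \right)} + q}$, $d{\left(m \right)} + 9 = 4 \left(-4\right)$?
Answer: $- \frac{\sqrt{5}}{3995} - \frac{i \sqrt{13}}{3995} \approx -0.00055972 - 0.00090252 i$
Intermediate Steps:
$d{\left(m \right)} = -25$ ($d{\left(m \right)} = -9 + 4 \left(-4\right) = -9 - 16 = -25$)
$D{\left(Q,q \right)} = \sqrt{-25 + q}$
$l{\left(Y \right)} = -6$ ($l{\left(Y \right)} = 0 - 6 = -6$)
$Z{\left(I,B \right)} = \sqrt{-6 + B}$
$\frac{D{\left(-7,10 - -2 \right)} + Z{\left(38,11 \right)}}{-3117 - 878} = \frac{\sqrt{-25 + \left(10 - -2\right)} + \sqrt{-6 + 11}}{-3117 - 878} = \frac{\sqrt{-25 + \left(10 + 2\right)} + \sqrt{5}}{-3995} = \left(\sqrt{-25 + 12} + \sqrt{5}\right) \left(- \frac{1}{3995}\right) = \left(\sqrt{-13} + \sqrt{5}\right) \left(- \frac{1}{3995}\right) = \left(i \sqrt{13} + \sqrt{5}\right) \left(- \frac{1}{3995}\right) = \left(\sqrt{5} + i \sqrt{13}\right) \left(- \frac{1}{3995}\right) = - \frac{\sqrt{5}}{3995} - \frac{i \sqrt{13}}{3995}$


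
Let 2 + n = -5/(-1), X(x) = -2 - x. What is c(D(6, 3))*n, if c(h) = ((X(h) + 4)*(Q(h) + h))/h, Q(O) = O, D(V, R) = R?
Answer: -6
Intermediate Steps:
n = 3 (n = -2 - 5/(-1) = -2 - 5*(-1) = -2 - 1*(-5) = -2 + 5 = 3)
c(h) = 4 - 2*h (c(h) = (((-2 - h) + 4)*(h + h))/h = ((2 - h)*(2*h))/h = (2*h*(2 - h))/h = 4 - 2*h)
c(D(6, 3))*n = (4 - 2*3)*3 = (4 - 6)*3 = -2*3 = -6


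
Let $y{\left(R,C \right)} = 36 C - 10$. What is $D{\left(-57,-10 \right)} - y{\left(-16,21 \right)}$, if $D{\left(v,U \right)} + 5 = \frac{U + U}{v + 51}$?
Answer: $- \frac{2243}{3} \approx -747.67$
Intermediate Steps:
$y{\left(R,C \right)} = -10 + 36 C$
$D{\left(v,U \right)} = -5 + \frac{2 U}{51 + v}$ ($D{\left(v,U \right)} = -5 + \frac{U + U}{v + 51} = -5 + \frac{2 U}{51 + v}$)
$D{\left(-57,-10 \right)} - y{\left(-16,21 \right)} = \frac{-255 - -285 + 2 \left(-10\right)}{51 - 57} - \left(-10 + 36 \cdot 21\right) = \frac{-255 + 285 - 20}{-6} - \left(-10 + 756\right) = \left(- \frac{1}{6}\right) 10 - 746 = - \frac{5}{3} - 746 = - \frac{2243}{3}$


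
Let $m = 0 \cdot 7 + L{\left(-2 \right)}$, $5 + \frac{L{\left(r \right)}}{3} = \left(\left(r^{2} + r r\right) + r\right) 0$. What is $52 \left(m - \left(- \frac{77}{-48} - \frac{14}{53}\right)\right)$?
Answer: $- \frac{540397}{636} \approx -849.68$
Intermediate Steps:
$L{\left(r \right)} = -15$ ($L{\left(r \right)} = -15 + 3 \left(\left(r^{2} + r r\right) + r\right) 0 = -15 + 3 \left(\left(r^{2} + r^{2}\right) + r\right) 0 = -15 + 3 \left(2 r^{2} + r\right) 0 = -15 + 3 \left(r + 2 r^{2}\right) 0 = -15 + 3 \cdot 0 = -15 + 0 = -15$)
$m = -15$ ($m = 0 \cdot 7 - 15 = 0 - 15 = -15$)
$52 \left(m - \left(- \frac{77}{-48} - \frac{14}{53}\right)\right) = 52 \left(-15 - \left(- \frac{77}{-48} - \frac{14}{53}\right)\right) = 52 \left(-15 - \left(\left(-77\right) \left(- \frac{1}{48}\right) - \frac{14}{53}\right)\right) = 52 \left(-15 - \left(\frac{77}{48} - \frac{14}{53}\right)\right) = 52 \left(-15 - \frac{3409}{2544}\right) = 52 \left(- \frac{41569}{2544}\right) = - \frac{540397}{636}$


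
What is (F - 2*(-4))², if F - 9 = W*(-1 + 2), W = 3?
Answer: 400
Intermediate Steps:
F = 12 (F = 9 + 3*(-1 + 2) = 9 + 3*1 = 9 + 3 = 12)
(F - 2*(-4))² = (12 - 2*(-4))² = (12 + 8)² = 20² = 400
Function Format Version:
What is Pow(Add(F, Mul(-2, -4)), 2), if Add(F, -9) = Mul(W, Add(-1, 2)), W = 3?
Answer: 400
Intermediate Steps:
F = 12 (F = Add(9, Mul(3, Add(-1, 2))) = Add(9, Mul(3, 1)) = Add(9, 3) = 12)
Pow(Add(F, Mul(-2, -4)), 2) = Pow(Add(12, Mul(-2, -4)), 2) = Pow(Add(12, 8), 2) = Pow(20, 2) = 400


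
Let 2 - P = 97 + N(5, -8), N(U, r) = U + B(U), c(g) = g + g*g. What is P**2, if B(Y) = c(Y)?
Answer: 16900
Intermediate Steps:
c(g) = g + g**2
B(Y) = Y*(1 + Y)
N(U, r) = U + U*(1 + U)
P = -130 (P = 2 - (97 + 5*(2 + 5)) = 2 - (97 + 5*7) = 2 - (97 + 35) = 2 - 1*132 = 2 - 132 = -130)
P**2 = (-130)**2 = 16900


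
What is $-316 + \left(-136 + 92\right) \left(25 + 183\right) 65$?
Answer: $-595196$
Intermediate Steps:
$-316 + \left(-136 + 92\right) \left(25 + 183\right) 65 = -316 + \left(-44\right) 208 \cdot 65 = -316 - 594880 = -595196$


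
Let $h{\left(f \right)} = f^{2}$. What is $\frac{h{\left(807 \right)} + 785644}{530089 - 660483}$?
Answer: $- \frac{1436893}{130394} \approx -11.02$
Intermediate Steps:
$\frac{h{\left(807 \right)} + 785644}{530089 - 660483} = \frac{807^{2} + 785644}{530089 - 660483} = \frac{651249 + 785644}{-130394} = 1436893 \left(- \frac{1}{130394}\right) = - \frac{1436893}{130394}$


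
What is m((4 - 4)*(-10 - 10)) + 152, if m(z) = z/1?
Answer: 152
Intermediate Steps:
m(z) = z (m(z) = z*1 = z)
m((4 - 4)*(-10 - 10)) + 152 = (4 - 4)*(-10 - 10) + 152 = 0*(-20) + 152 = 0 + 152 = 152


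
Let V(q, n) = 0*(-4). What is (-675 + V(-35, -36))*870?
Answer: -587250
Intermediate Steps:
V(q, n) = 0
(-675 + V(-35, -36))*870 = (-675 + 0)*870 = -675*870 = -587250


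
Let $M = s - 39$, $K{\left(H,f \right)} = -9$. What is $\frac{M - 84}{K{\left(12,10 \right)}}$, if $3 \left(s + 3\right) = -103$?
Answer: $\frac{481}{27} \approx 17.815$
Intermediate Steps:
$s = - \frac{112}{3}$ ($s = -3 + \frac{1}{3} \left(-103\right) = -3 - \frac{103}{3} = - \frac{112}{3} \approx -37.333$)
$M = - \frac{229}{3}$ ($M = - \frac{112}{3} - 39 = - \frac{229}{3} \approx -76.333$)
$\frac{M - 84}{K{\left(12,10 \right)}} = \frac{- \frac{229}{3} - 84}{-9} = \left(- \frac{1}{9}\right) \left(- \frac{481}{3}\right) = \frac{481}{27}$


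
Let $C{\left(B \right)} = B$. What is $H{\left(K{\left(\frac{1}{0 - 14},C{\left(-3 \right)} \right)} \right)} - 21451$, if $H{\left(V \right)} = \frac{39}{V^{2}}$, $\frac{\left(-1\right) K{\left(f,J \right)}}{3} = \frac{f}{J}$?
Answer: $-13807$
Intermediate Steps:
$K{\left(f,J \right)} = - \frac{3 f}{J}$ ($K{\left(f,J \right)} = - 3 \frac{f}{J} = - \frac{3 f}{J}$)
$H{\left(V \right)} = \frac{39}{V^{2}}$
$H{\left(K{\left(\frac{1}{0 - 14},C{\left(-3 \right)} \right)} \right)} - 21451 = \frac{39}{\frac{1}{\left(0 - 14\right)^{2}}} - 21451 = \frac{39}{\frac{1}{196}} - 21451 = 39 \cdot 196 - 21451 = 7644 - 21451 = -13807$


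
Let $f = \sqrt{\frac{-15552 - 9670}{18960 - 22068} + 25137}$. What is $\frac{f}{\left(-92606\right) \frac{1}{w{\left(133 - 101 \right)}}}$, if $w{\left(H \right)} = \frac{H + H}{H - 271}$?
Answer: $\frac{16 \sqrt{60723340986}}{8598606009} \approx 0.00045853$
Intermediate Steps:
$w{\left(H \right)} = \frac{2 H}{-271 + H}$
$f = \frac{\sqrt{60723340986}}{1554}$ ($f = \sqrt{- \frac{25222}{-3108} + 25137} = \sqrt{\left(-25222\right) \left(- \frac{1}{3108}\right) + 25137} = \sqrt{\frac{12611}{1554} + 25137} = \sqrt{\frac{39075509}{1554}} = \frac{\sqrt{60723340986}}{1554} \approx 158.57$)
$\frac{f}{\left(-92606\right) \frac{1}{w{\left(133 - 101 \right)}}} = \frac{\frac{1}{1554} \sqrt{60723340986}}{\left(-92606\right) \frac{1}{2 \left(133 - 101\right) \frac{1}{-271 + \left(133 - 101\right)}}} = \frac{\frac{1}{1554} \sqrt{60723340986}}{\left(-92606\right) \frac{1}{2 \cdot 32 \frac{1}{-271 + 32}}} = \frac{\frac{1}{1554} \sqrt{60723340986}}{\left(-92606\right) \frac{1}{2 \cdot 32 \frac{1}{-239}}} = \frac{\frac{1}{1554} \sqrt{60723340986}}{\left(-92606\right) \frac{1}{2 \cdot 32 \left(- \frac{1}{239}\right)}} = \frac{\frac{1}{1554} \sqrt{60723340986}}{\left(-92606\right) \frac{1}{- \frac{64}{239}}} = \frac{\frac{1}{1554} \sqrt{60723340986}}{\left(-92606\right) \left(- \frac{239}{64}\right)} = \frac{\frac{1}{1554} \sqrt{60723340986}}{\frac{11066417}{32}} = \frac{\sqrt{60723340986}}{1554} \cdot \frac{32}{11066417} = \frac{16 \sqrt{60723340986}}{8598606009}$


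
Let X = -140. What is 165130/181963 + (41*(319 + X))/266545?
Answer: 45350002307/48501327835 ≈ 0.93503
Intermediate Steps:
165130/181963 + (41*(319 + X))/266545 = 165130/181963 + (41*(319 - 140))/266545 = 165130*(1/181963) + (41*179)*(1/266545) = 165130/181963 + 7339*(1/266545) = 165130/181963 + 7339/266545 = 45350002307/48501327835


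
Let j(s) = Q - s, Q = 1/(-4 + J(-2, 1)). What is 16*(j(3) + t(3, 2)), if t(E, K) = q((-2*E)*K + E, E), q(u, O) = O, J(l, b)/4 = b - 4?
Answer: -1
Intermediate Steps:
J(l, b) = -16 + 4*b (J(l, b) = 4*(b - 4) = 4*(-4 + b) = -16 + 4*b)
Q = -1/16 (Q = 1/(-4 + (-16 + 4*1)) = 1/(-4 + (-16 + 4)) = 1/(-4 - 12) = 1/(-16) = -1/16 ≈ -0.062500)
t(E, K) = E
j(s) = -1/16 - s
16*(j(3) + t(3, 2)) = 16*((-1/16 - 1*3) + 3) = 16*((-1/16 - 3) + 3) = 16*(-49/16 + 3) = 16*(-1/16) = -1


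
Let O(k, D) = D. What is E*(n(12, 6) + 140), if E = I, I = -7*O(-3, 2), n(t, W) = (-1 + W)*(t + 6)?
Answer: -3220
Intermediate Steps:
n(t, W) = (-1 + W)*(6 + t)
I = -14 (I = -7*2 = -14)
E = -14
E*(n(12, 6) + 140) = -14*((-6 - 1*12 + 6*6 + 6*12) + 140) = -14*((-6 - 12 + 36 + 72) + 140) = -14*(90 + 140) = -14*230 = -3220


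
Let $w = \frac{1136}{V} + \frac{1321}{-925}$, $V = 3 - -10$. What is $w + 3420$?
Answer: $\frac{42159127}{12025} \approx 3506.0$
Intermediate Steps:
$V = 13$ ($V = 3 + 10 = 13$)
$w = \frac{1033627}{12025}$ ($w = \frac{1136}{13} + \frac{1321}{-925} = 1136 \cdot \frac{1}{13} + 1321 \left(- \frac{1}{925}\right) = \frac{1136}{13} - \frac{1321}{925} = \frac{1033627}{12025} \approx 85.957$)
$w + 3420 = \frac{1033627}{12025} + 3420 = \frac{42159127}{12025}$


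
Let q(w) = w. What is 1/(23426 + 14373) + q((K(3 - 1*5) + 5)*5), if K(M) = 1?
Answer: 1133971/37799 ≈ 30.000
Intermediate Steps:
1/(23426 + 14373) + q((K(3 - 1*5) + 5)*5) = 1/(23426 + 14373) + (1 + 5)*5 = 1/37799 + 6*5 = 1/37799 + 30 = 1133971/37799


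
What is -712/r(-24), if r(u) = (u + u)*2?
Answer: 89/12 ≈ 7.4167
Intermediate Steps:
r(u) = 4*u (r(u) = (2*u)*2 = 4*u)
-712/r(-24) = -712/(4*(-24)) = -712/(-96) = -712*(-1/96) = 89/12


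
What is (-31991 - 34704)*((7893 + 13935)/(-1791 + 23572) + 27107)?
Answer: -39379355449525/21781 ≈ -1.8080e+9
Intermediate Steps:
(-31991 - 34704)*((7893 + 13935)/(-1791 + 23572) + 27107) = -66695*(21828/21781 + 27107) = -66695*590439395/21781 = -39379355449525/21781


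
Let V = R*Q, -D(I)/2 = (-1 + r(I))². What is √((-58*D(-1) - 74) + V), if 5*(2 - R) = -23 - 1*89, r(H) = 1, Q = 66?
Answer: √38410/5 ≈ 39.197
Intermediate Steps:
R = 122/5 (R = 2 - (-23 - 1*89)/5 = 2 - (-23 - 89)/5 = 2 - ⅕*(-112) = 2 + 112/5 = 122/5 ≈ 24.400)
D(I) = 0 (D(I) = -2*(-1 + 1)² = -2*0² = -2*0 = 0)
V = 8052/5 (V = (122/5)*66 = 8052/5 ≈ 1610.4)
√((-58*D(-1) - 74) + V) = √((-58*0 - 74) + 8052/5) = √((0 - 74) + 8052/5) = √(-74 + 8052/5) = √(7682/5) = √38410/5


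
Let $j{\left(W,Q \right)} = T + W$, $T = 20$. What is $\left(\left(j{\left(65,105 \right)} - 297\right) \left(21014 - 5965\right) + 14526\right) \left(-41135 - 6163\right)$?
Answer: $150211920876$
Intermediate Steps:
$j{\left(W,Q \right)} = 20 + W$
$\left(\left(j{\left(65,105 \right)} - 297\right) \left(21014 - 5965\right) + 14526\right) \left(-41135 - 6163\right) = \left(\left(\left(20 + 65\right) - 297\right) \left(21014 - 5965\right) + 14526\right) \left(-41135 - 6163\right) = \left(\left(85 - 297\right) 15049 + 14526\right) \left(-47298\right) = \left(\left(-212\right) 15049 + 14526\right) \left(-47298\right) = \left(-3190388 + 14526\right) \left(-47298\right) = \left(-3175862\right) \left(-47298\right) = 150211920876$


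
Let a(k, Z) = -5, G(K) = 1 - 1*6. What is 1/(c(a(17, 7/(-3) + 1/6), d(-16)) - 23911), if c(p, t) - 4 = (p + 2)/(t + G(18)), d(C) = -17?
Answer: -22/525951 ≈ -4.1829e-5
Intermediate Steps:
G(K) = -5 (G(K) = 1 - 6 = -5)
c(p, t) = 4 + (2 + p)/(-5 + t) (c(p, t) = 4 + (p + 2)/(t - 5) = 4 + (2 + p)/(-5 + t))
1/(c(a(17, 7/(-3) + 1/6), d(-16)) - 23911) = 1/((-18 - 5 + 4*(-17))/(-5 - 17) - 23911) = 1/((-18 - 5 - 68)/(-22) - 23911) = 1/(-1/22*(-91) - 23911) = 1/(91/22 - 23911) = 1/(-525951/22) = -22/525951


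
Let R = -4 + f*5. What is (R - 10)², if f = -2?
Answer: 576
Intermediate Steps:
R = -14 (R = -4 - 2*5 = -4 - 10 = -14)
(R - 10)² = (-14 - 10)² = (-24)² = 576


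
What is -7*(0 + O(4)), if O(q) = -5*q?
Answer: 140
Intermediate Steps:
-7*(0 + O(4)) = -7*(0 - 5*4) = -7*(0 - 20) = -7*(-20) = 140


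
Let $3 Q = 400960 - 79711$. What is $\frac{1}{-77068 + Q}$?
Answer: $\frac{1}{30015} \approx 3.3317 \cdot 10^{-5}$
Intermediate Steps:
$Q = 107083$ ($Q = \frac{400960 - 79711}{3} = \frac{1}{3} \cdot 321249 = 107083$)
$\frac{1}{-77068 + Q} = \frac{1}{-77068 + 107083} = \frac{1}{30015}$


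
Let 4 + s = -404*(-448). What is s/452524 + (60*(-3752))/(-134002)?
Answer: 15765619607/7579890131 ≈ 2.0799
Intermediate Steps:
s = 180988 (s = -4 - 404*(-448) = -4 + 180992 = 180988)
s/452524 + (60*(-3752))/(-134002) = 180988/452524 + (60*(-3752))/(-134002) = 180988*(1/452524) - 225120*(-1/134002) = 45247/113131 + 112560/67001 = 15765619607/7579890131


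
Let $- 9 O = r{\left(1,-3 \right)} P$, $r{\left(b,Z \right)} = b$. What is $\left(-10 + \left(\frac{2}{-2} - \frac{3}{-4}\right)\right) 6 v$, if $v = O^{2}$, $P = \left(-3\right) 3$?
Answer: $- \frac{123}{2} \approx -61.5$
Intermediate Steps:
$P = -9$
$O = 1$ ($O = - \frac{1 \left(-9\right)}{9} = \left(- \frac{1}{9}\right) \left(-9\right) = 1$)
$v = 1$ ($v = 1^{2} = 1$)
$\left(-10 + \left(\frac{2}{-2} - \frac{3}{-4}\right)\right) 6 v = \left(-10 + \left(\frac{2}{-2} - \frac{3}{-4}\right)\right) 6 \cdot 1 = \left(-10 + \left(2 \left(- \frac{1}{2}\right) - - \frac{3}{4}\right)\right) 6 \cdot 1 = \left(-10 + \left(-1 + \frac{3}{4}\right)\right) 6 \cdot 1 = \left(-10 - \frac{1}{4}\right) 6 \cdot 1 = \left(- \frac{41}{4}\right) 6 \cdot 1 = \left(- \frac{123}{2}\right) 1 = - \frac{123}{2}$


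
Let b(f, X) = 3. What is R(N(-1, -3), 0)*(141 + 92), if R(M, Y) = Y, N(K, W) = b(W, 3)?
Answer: 0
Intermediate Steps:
N(K, W) = 3
R(N(-1, -3), 0)*(141 + 92) = 0*(141 + 92) = 0*233 = 0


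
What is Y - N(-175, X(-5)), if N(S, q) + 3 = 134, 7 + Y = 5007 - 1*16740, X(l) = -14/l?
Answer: -11871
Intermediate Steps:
Y = -11740 (Y = -7 + (5007 - 1*16740) = -7 + (5007 - 16740) = -7 - 11733 = -11740)
N(S, q) = 131 (N(S, q) = -3 + 134 = 131)
Y - N(-175, X(-5)) = -11740 - 1*131 = -11740 - 131 = -11871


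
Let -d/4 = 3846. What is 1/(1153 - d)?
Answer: 1/16537 ≈ 6.0470e-5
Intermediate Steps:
d = -15384 (d = -4*3846 = -15384)
1/(1153 - d) = 1/(1153 - 1*(-15384)) = 1/(1153 + 15384) = 1/16537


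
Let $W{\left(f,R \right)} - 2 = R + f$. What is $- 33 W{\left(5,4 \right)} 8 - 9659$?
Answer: $-12563$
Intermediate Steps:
$W{\left(f,R \right)} = 2 + R + f$ ($W{\left(f,R \right)} = 2 + \left(R + f\right) = 2 + R + f$)
$- 33 W{\left(5,4 \right)} 8 - 9659 = - 33 \left(2 + 4 + 5\right) 8 - 9659 = \left(-33\right) 11 \cdot 8 - 9659 = \left(-363\right) 8 - 9659 = -2904 - 9659 = -12563$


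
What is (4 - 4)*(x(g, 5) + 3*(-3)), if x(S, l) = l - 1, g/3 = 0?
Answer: 0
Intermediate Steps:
g = 0 (g = 3*0 = 0)
x(S, l) = -1 + l
(4 - 4)*(x(g, 5) + 3*(-3)) = (4 - 4)*((-1 + 5) + 3*(-3)) = 0*(4 - 9) = 0*(-5) = 0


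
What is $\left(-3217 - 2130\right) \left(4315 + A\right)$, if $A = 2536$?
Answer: $-36632297$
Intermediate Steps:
$\left(-3217 - 2130\right) \left(4315 + A\right) = \left(-3217 - 2130\right) \left(4315 + 2536\right) = \left(-5347\right) 6851 = -36632297$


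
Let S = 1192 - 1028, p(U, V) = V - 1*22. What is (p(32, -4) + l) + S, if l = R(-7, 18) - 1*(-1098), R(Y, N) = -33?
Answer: 1203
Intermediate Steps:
p(U, V) = -22 + V (p(U, V) = V - 22 = -22 + V)
S = 164
l = 1065 (l = -33 - 1*(-1098) = -33 + 1098 = 1065)
(p(32, -4) + l) + S = ((-22 - 4) + 1065) + 164 = (-26 + 1065) + 164 = 1039 + 164 = 1203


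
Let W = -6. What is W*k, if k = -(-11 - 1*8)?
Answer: -114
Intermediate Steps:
k = 19 (k = -(-11 - 8) = -1*(-19) = 19)
W*k = -6*19 = -114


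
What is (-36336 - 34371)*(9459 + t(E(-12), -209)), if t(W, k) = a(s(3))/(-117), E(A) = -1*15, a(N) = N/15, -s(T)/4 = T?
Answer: -10032269947/15 ≈ -6.6882e+8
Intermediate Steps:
s(T) = -4*T
a(N) = N/15 (a(N) = N*(1/15) = N/15)
E(A) = -15
t(W, k) = 4/585 (t(W, k) = ((-4*3)/15)/(-117) = ((1/15)*(-12))*(-1/117) = -4/5*(-1/117) = 4/585)
(-36336 - 34371)*(9459 + t(E(-12), -209)) = (-36336 - 34371)*(9459 + 4/585) = -70707*5533519/585 = -10032269947/15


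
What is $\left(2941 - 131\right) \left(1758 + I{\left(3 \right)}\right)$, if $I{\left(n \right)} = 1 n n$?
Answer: $4965270$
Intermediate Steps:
$I{\left(n \right)} = n^{2}$ ($I{\left(n \right)} = n n = n^{2}$)
$\left(2941 - 131\right) \left(1758 + I{\left(3 \right)}\right) = \left(2941 - 131\right) \left(1758 + 3^{2}\right) = 2810 \left(1758 + 9\right) = 2810 \cdot 1767 = 4965270$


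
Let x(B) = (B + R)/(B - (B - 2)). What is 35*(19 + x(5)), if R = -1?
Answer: 735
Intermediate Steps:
x(B) = -½ + B/2 (x(B) = (B - 1)/(B - (B - 2)) = (-1 + B)/(B - (-2 + B)) = (-1 + B)/(B + (2 - B)) = (-1 + B)/2 = (-1 + B)*(½) = -½ + B/2)
35*(19 + x(5)) = 35*(19 + (-½ + (½)*5)) = 35*(19 + (-½ + 5/2)) = 35*(19 + 2) = 35*21 = 735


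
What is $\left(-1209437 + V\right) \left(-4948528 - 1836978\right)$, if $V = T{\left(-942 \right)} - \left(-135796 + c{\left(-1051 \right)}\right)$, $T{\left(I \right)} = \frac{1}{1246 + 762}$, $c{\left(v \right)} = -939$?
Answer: $\frac{7307941157248095}{1004} \approx 7.2788 \cdot 10^{12}$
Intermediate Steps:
$T{\left(I \right)} = \frac{1}{2008}$
$V = \frac{274563881}{2008}$ ($V = \frac{1}{2008} + \left(135796 - -939\right) = \frac{1}{2008} + \left(135796 + 939\right) = \frac{1}{2008} + 136735 = \frac{274563881}{2008} \approx 1.3674 \cdot 10^{5}$)
$\left(-1209437 + V\right) \left(-4948528 - 1836978\right) = \left(-1209437 + \frac{274563881}{2008}\right) \left(-4948528 - 1836978\right) = \left(- \frac{2153985615}{2008}\right) \left(-6785506\right) = \frac{7307941157248095}{1004}$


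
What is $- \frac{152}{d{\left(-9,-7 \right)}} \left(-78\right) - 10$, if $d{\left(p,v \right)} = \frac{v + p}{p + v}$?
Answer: $11846$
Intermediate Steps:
$d{\left(p,v \right)} = 1$ ($d{\left(p,v \right)} = \frac{p + v}{p + v} = 1$)
$- \frac{152}{d{\left(-9,-7 \right)}} \left(-78\right) - 10 = - \frac{152}{1} \left(-78\right) - 10 = \left(-152\right) 1 \left(-78\right) - 10 = \left(-152\right) \left(-78\right) - 10 = 11856 - 10 = 11846$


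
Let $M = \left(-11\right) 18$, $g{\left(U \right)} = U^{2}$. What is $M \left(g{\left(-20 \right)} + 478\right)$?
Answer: $-173844$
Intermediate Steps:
$M = -198$
$M \left(g{\left(-20 \right)} + 478\right) = - 198 \left(\left(-20\right)^{2} + 478\right) = - 198 \left(400 + 478\right) = \left(-198\right) 878 = -173844$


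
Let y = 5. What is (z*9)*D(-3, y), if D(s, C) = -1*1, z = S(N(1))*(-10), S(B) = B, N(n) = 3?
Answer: 270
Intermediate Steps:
z = -30 (z = 3*(-10) = -30)
D(s, C) = -1
(z*9)*D(-3, y) = -30*9*(-1) = -270*(-1) = 270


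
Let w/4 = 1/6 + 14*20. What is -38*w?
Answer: -127756/3 ≈ -42585.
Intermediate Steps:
w = 3362/3 (w = 4*(1/6 + 14*20) = 4*(⅙ + 280) = 4*(1681/6) = 3362/3 ≈ 1120.7)
-38*w = -38*3362/3 = -127756/3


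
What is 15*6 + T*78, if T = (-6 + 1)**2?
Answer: 2040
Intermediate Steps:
T = 25 (T = (-5)**2 = 25)
15*6 + T*78 = 15*6 + 25*78 = 90 + 1950 = 2040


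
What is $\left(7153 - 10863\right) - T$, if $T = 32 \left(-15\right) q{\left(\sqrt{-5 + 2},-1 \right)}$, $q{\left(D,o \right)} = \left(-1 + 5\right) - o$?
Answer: $-1310$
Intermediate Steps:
$q{\left(D,o \right)} = 4 - o$
$T = -2400$ ($T = 32 \left(-15\right) \left(4 - -1\right) = - 480 \left(4 + 1\right) = \left(-480\right) 5 = -2400$)
$\left(7153 - 10863\right) - T = \left(7153 - 10863\right) - -2400 = -3710 + 2400 = -1310$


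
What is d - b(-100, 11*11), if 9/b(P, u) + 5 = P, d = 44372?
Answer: 1553023/35 ≈ 44372.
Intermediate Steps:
b(P, u) = 9/(-5 + P)
d - b(-100, 11*11) = 44372 - 9/(-5 - 100) = 44372 - 9/(-105) = 44372 - 9*(-1)/105 = 44372 - 1*(-3/35) = 44372 + 3/35 = 1553023/35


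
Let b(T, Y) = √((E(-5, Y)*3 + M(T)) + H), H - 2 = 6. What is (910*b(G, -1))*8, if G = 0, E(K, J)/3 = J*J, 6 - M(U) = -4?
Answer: 21840*√3 ≈ 37828.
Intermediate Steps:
M(U) = 10 (M(U) = 6 - 1*(-4) = 6 + 4 = 10)
H = 8 (H = 2 + 6 = 8)
E(K, J) = 3*J² (E(K, J) = 3*(J*J) = 3*J²)
b(T, Y) = √(18 + 9*Y²) (b(T, Y) = √(((3*Y²)*3 + 10) + 8) = √((9*Y² + 10) + 8) = √((10 + 9*Y²) + 8) = √(18 + 9*Y²))
(910*b(G, -1))*8 = (910*(3*√(2 + (-1)²)))*8 = (910*(3*√(2 + 1)))*8 = (910*(3*√3))*8 = (2730*√3)*8 = 21840*√3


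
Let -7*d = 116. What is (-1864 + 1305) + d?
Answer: -4029/7 ≈ -575.57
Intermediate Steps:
d = -116/7 (d = -⅐*116 = -116/7 ≈ -16.571)
(-1864 + 1305) + d = (-1864 + 1305) - 116/7 = -559 - 116/7 = -4029/7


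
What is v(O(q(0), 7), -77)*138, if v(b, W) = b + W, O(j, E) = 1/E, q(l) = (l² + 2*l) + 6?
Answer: -74244/7 ≈ -10606.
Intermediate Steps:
q(l) = 6 + l² + 2*l
v(b, W) = W + b
v(O(q(0), 7), -77)*138 = (-77 + 1/7)*138 = (-77 + ⅐)*138 = -538/7*138 = -74244/7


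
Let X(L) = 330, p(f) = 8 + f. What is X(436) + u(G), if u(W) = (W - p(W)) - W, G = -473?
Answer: 795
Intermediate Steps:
u(W) = -8 - W (u(W) = (W - (8 + W)) - W = (W + (-8 - W)) - W = -8 - W)
X(436) + u(G) = 330 + (-8 - 1*(-473)) = 330 + (-8 + 473) = 330 + 465 = 795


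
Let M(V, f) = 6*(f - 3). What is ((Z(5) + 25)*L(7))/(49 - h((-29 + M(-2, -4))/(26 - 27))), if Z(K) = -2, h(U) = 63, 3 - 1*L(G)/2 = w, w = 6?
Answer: 69/7 ≈ 9.8571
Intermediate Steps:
M(V, f) = -18 + 6*f (M(V, f) = 6*(-3 + f) = -18 + 6*f)
L(G) = -6 (L(G) = 6 - 2*6 = 6 - 12 = -6)
((Z(5) + 25)*L(7))/(49 - h((-29 + M(-2, -4))/(26 - 27))) = ((-2 + 25)*(-6))/(49 - 1*63) = (23*(-6))/(49 - 63) = -138/(-14) = -138*(-1/14) = 69/7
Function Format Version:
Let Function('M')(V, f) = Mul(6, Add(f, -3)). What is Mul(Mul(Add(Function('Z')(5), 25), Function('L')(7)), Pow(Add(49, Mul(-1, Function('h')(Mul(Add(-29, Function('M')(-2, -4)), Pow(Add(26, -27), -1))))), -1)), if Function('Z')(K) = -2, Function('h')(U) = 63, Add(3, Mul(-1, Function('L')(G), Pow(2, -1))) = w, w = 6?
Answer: Rational(69, 7) ≈ 9.8571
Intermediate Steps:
Function('M')(V, f) = Add(-18, Mul(6, f)) (Function('M')(V, f) = Mul(6, Add(-3, f)) = Add(-18, Mul(6, f)))
Function('L')(G) = -6 (Function('L')(G) = Add(6, Mul(-2, 6)) = Add(6, -12) = -6)
Mul(Mul(Add(Function('Z')(5), 25), Function('L')(7)), Pow(Add(49, Mul(-1, Function('h')(Mul(Add(-29, Function('M')(-2, -4)), Pow(Add(26, -27), -1))))), -1)) = Mul(Mul(Add(-2, 25), -6), Pow(Add(49, Mul(-1, 63)), -1)) = Mul(Mul(23, -6), Pow(Add(49, -63), -1)) = Mul(-138, Pow(-14, -1)) = Mul(-138, Rational(-1, 14)) = Rational(69, 7)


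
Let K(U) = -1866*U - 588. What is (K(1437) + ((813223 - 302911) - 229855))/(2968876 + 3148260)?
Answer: -2401573/6117136 ≈ -0.39260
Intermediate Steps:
K(U) = -588 - 1866*U
(K(1437) + ((813223 - 302911) - 229855))/(2968876 + 3148260) = ((-588 - 1866*1437) + ((813223 - 302911) - 229855))/(2968876 + 3148260) = ((-588 - 2681442) + (510312 - 229855))/6117136 = (-2682030 + 280457)*(1/6117136) = -2401573*1/6117136 = -2401573/6117136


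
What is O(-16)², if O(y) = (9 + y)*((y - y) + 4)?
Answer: 784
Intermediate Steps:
O(y) = 36 + 4*y (O(y) = (9 + y)*(0 + 4) = (9 + y)*4 = 36 + 4*y)
O(-16)² = (36 + 4*(-16))² = (36 - 64)² = (-28)² = 784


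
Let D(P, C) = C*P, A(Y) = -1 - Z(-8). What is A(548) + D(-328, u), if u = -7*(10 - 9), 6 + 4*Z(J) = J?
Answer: 4597/2 ≈ 2298.5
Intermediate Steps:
Z(J) = -3/2 + J/4
u = -7 (u = -7*1 = -7)
A(Y) = 5/2 (A(Y) = -1 - (-3/2 + (¼)*(-8)) = -1 - (-3/2 - 2) = -1 - 1*(-7/2) = -1 + 7/2 = 5/2)
A(548) + D(-328, u) = 5/2 - 7*(-328) = 5/2 + 2296 = 4597/2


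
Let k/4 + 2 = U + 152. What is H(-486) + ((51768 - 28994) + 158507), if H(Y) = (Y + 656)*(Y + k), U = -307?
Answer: -8099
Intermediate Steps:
k = -628 (k = -8 + 4*(-307 + 152) = -8 + 4*(-155) = -8 - 620 = -628)
H(Y) = (-628 + Y)*(656 + Y) (H(Y) = (Y + 656)*(Y - 628) = (656 + Y)*(-628 + Y) = (-628 + Y)*(656 + Y))
H(-486) + ((51768 - 28994) + 158507) = (-411968 + (-486)² + 28*(-486)) + ((51768 - 28994) + 158507) = (-411968 + 236196 - 13608) + (22774 + 158507) = -189380 + 181281 = -8099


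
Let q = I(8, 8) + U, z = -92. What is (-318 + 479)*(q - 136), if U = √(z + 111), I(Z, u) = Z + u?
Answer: -19320 + 161*√19 ≈ -18618.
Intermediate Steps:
U = √19 (U = √(-92 + 111) = √19 ≈ 4.3589)
q = 16 + √19 (q = (8 + 8) + √19 = 16 + √19 ≈ 20.359)
(-318 + 479)*(q - 136) = (-318 + 479)*((16 + √19) - 136) = 161*(-120 + √19) = -19320 + 161*√19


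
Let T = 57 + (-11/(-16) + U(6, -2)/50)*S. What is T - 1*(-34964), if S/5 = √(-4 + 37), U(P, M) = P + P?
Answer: 35021 + 371*√33/80 ≈ 35048.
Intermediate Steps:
U(P, M) = 2*P
S = 5*√33 (S = 5*√(-4 + 37) = 5*√33 ≈ 28.723)
T = 57 + 371*√33/80 (T = 57 + (-11/(-16) + (2*6)/50)*(5*√33) = 57 + (-11*(-1/16) + 12*(1/50))*(5*√33) = 57 + (11/16 + 6/25)*(5*√33) = 57 + 371*(5*√33)/400 = 57 + 371*√33/80 ≈ 83.640)
T - 1*(-34964) = (57 + 371*√33/80) - 1*(-34964) = (57 + 371*√33/80) + 34964 = 35021 + 371*√33/80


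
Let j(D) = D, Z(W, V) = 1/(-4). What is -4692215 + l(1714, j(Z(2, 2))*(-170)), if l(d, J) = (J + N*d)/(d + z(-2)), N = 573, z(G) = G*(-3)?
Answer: -16139255271/3440 ≈ -4.6916e+6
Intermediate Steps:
Z(W, V) = -¼ (Z(W, V) = 1*(-¼) = -¼)
z(G) = -3*G
l(d, J) = (J + 573*d)/(6 + d) (l(d, J) = (J + 573*d)/(d - 3*(-2)) = (J + 573*d)/(d + 6) = (J + 573*d)/(6 + d))
-4692215 + l(1714, j(Z(2, 2))*(-170)) = -4692215 + (-¼*(-170) + 573*1714)/(6 + 1714) = -4692215 + (85/2 + 982122)/1720 = -4692215 + (1/1720)*(1964329/2) = -4692215 + 1964329/3440 = -16139255271/3440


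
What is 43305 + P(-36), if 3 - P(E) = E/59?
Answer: 2555208/59 ≈ 43309.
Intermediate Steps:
P(E) = 3 - E/59
43305 + P(-36) = 43305 + (3 - 1/59*(-36)) = 43305 + (3 + 36/59) = 43305 + 213/59 = 2555208/59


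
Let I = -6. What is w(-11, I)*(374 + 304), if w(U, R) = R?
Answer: -4068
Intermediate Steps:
w(-11, I)*(374 + 304) = -6*(374 + 304) = -6*678 = -4068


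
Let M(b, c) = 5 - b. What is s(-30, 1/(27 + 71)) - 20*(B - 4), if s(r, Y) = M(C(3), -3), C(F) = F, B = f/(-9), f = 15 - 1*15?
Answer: 82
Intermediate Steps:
f = 0 (f = 15 - 15 = 0)
B = 0 (B = 0/(-9) = 0*(-1/9) = 0)
s(r, Y) = 2 (s(r, Y) = 5 - 1*3 = 5 - 3 = 2)
s(-30, 1/(27 + 71)) - 20*(B - 4) = 2 - 20*(0 - 4) = 2 - 20*(-4) = 2 + 80 = 82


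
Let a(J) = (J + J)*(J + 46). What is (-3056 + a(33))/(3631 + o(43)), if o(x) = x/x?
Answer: 1079/1816 ≈ 0.59416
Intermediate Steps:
a(J) = 2*J*(46 + J) (a(J) = (2*J)*(46 + J) = 2*J*(46 + J))
o(x) = 1
(-3056 + a(33))/(3631 + o(43)) = (-3056 + 2*33*(46 + 33))/(3631 + 1) = (-3056 + 2*33*79)/3632 = (-3056 + 5214)*(1/3632) = 2158*(1/3632) = 1079/1816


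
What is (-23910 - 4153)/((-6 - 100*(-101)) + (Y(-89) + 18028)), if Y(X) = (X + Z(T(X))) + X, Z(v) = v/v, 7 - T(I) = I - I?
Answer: -28063/27945 ≈ -1.0042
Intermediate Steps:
T(I) = 7 (T(I) = 7 - (I - I) = 7 - 1*0 = 7 + 0 = 7)
Z(v) = 1
Y(X) = 1 + 2*X (Y(X) = (X + 1) + X = (1 + X) + X = 1 + 2*X)
(-23910 - 4153)/((-6 - 100*(-101)) + (Y(-89) + 18028)) = (-23910 - 4153)/((-6 - 100*(-101)) + ((1 + 2*(-89)) + 18028)) = -28063/((-6 + 10100) + ((1 - 178) + 18028)) = -28063/(10094 + (-177 + 18028)) = -28063/(10094 + 17851) = -28063/27945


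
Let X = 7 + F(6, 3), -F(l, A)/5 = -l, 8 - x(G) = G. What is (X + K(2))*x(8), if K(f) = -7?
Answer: 0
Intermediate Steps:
x(G) = 8 - G
F(l, A) = 5*l (F(l, A) = -(-5)*l = 5*l)
X = 37 (X = 7 + 5*6 = 7 + 30 = 37)
(X + K(2))*x(8) = (37 - 7)*(8 - 1*8) = 30*(8 - 8) = 30*0 = 0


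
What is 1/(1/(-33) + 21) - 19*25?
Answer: -328667/692 ≈ -474.95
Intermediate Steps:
1/(1/(-33) + 21) - 19*25 = 1/(-1/33 + 21) - 475 = 1/(692/33) - 475 = 33/692 - 475 = -328667/692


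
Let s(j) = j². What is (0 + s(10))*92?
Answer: 9200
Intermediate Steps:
(0 + s(10))*92 = (0 + 10²)*92 = (0 + 100)*92 = 100*92 = 9200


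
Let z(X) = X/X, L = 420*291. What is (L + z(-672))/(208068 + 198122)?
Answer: 122221/406190 ≈ 0.30090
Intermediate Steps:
L = 122220
z(X) = 1
(L + z(-672))/(208068 + 198122) = (122220 + 1)/(208068 + 198122) = 122221/406190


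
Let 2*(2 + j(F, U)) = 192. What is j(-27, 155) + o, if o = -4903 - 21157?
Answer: -25966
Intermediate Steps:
j(F, U) = 94 (j(F, U) = -2 + (1/2)*192 = -2 + 96 = 94)
o = -26060
j(-27, 155) + o = 94 - 26060 = -25966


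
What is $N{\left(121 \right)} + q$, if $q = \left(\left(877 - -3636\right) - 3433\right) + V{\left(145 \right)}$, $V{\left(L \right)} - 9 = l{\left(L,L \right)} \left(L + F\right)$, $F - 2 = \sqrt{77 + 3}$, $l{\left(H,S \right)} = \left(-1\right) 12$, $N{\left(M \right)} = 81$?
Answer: $-594 - 48 \sqrt{5} \approx -701.33$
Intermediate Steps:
$l{\left(H,S \right)} = -12$
$F = 2 + 4 \sqrt{5}$ ($F = 2 + \sqrt{77 + 3} = 2 + \sqrt{80} = 2 + 4 \sqrt{5} \approx 10.944$)
$V{\left(L \right)} = -15 - 48 \sqrt{5} - 12 L$ ($V{\left(L \right)} = 9 - 12 \left(L + \left(2 + 4 \sqrt{5}\right)\right) = 9 - 12 \left(2 + L + 4 \sqrt{5}\right) = 9 - \left(24 + 12 L + 48 \sqrt{5}\right) = -15 - 48 \sqrt{5} - 12 L$)
$q = -675 - 48 \sqrt{5}$ ($q = \left(\left(877 - -3636\right) - 3433\right) - \left(1755 + 48 \sqrt{5}\right) = \left(\left(877 + 3636\right) - 3433\right) - \left(1755 + 48 \sqrt{5}\right) = \left(4513 - 3433\right) - \left(1755 + 48 \sqrt{5}\right) = 1080 - \left(1755 + 48 \sqrt{5}\right) = -675 - 48 \sqrt{5} \approx -782.33$)
$N{\left(121 \right)} + q = 81 - \left(675 + 48 \sqrt{5}\right) = -594 - 48 \sqrt{5}$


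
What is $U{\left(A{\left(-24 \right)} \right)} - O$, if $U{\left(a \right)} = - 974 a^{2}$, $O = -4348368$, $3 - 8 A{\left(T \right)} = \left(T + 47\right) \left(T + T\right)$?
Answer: $- \frac{457645887}{32} \approx -1.4301 \cdot 10^{7}$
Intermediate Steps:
$A{\left(T \right)} = \frac{3}{8} - \frac{T \left(47 + T\right)}{4}$ ($A{\left(T \right)} = \frac{3}{8} - \frac{\left(T + 47\right) \left(T + T\right)}{8} = \frac{3}{8} - \frac{\left(47 + T\right) 2 T}{8} = \frac{3}{8} - \frac{2 T \left(47 + T\right)}{8} = \frac{3}{8} - \frac{T \left(47 + T\right)}{4}$)
$U{\left(A{\left(-24 \right)} \right)} - O = - 974 \left(\frac{3}{8} - -282 - \frac{\left(-24\right)^{2}}{4}\right)^{2} - -4348368 = - 974 \left(\frac{3}{8} + 282 - 144\right)^{2} + 4348368 = - 974 \left(\frac{1107}{8}\right)^{2} + 4348368 = \left(-974\right) \frac{1225449}{64} + 4348368 = - \frac{596793663}{32} + 4348368 = - \frac{457645887}{32}$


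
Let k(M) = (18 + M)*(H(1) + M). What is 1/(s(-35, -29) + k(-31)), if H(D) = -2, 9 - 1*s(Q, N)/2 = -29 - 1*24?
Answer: 1/553 ≈ 0.0018083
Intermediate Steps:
s(Q, N) = 124 (s(Q, N) = 18 - 2*(-29 - 1*24) = 18 - 2*(-29 - 24) = 18 - 2*(-53) = 18 + 106 = 124)
k(M) = (-2 + M)*(18 + M) (k(M) = (18 + M)*(-2 + M) = (-2 + M)*(18 + M))
1/(s(-35, -29) + k(-31)) = 1/(124 + (-36 + (-31)**2 + 16*(-31))) = 1/(124 + (-36 + 961 - 496)) = 1/(124 + 429) = 1/553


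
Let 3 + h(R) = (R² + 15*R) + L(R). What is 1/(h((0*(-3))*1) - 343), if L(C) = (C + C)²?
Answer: -1/346 ≈ -0.0028902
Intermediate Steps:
L(C) = 4*C² (L(C) = (2*C)² = 4*C²)
h(R) = -3 + 5*R² + 15*R (h(R) = -3 + ((R² + 15*R) + 4*R²) = -3 + (5*R² + 15*R) = -3 + 5*R² + 15*R)
1/(h((0*(-3))*1) - 343) = 1/((-3 + 5*((0*(-3))*1)² + 15*((0*(-3))*1)) - 343) = 1/((-3 + 5*(0*1)² + 15*(0*1)) - 343) = 1/((-3 + 5*0² + 15*0) - 343) = 1/((-3 + 5*0 + 0) - 343) = 1/((-3 + 0 + 0) - 343) = 1/(-3 - 343) = 1/(-346) = -1/346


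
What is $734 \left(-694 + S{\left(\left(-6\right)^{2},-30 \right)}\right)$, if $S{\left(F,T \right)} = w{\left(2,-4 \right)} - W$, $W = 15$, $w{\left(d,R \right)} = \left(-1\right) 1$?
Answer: $-521140$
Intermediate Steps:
$w{\left(d,R \right)} = -1$
$S{\left(F,T \right)} = -16$ ($S{\left(F,T \right)} = -1 - 15 = -16$)
$734 \left(-694 + S{\left(\left(-6\right)^{2},-30 \right)}\right) = 734 \left(-694 - 16\right) = 734 \left(-710\right) = -521140$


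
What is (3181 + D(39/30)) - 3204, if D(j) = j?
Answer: -217/10 ≈ -21.700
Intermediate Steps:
(3181 + D(39/30)) - 3204 = (3181 + 39/30) - 3204 = (3181 + 39*(1/30)) - 3204 = (3181 + 13/10) - 3204 = 31823/10 - 3204 = -217/10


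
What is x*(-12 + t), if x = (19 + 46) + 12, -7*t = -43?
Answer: -451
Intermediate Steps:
t = 43/7 (t = -1/7*(-43) = 43/7 ≈ 6.1429)
x = 77 (x = 65 + 12 = 77)
x*(-12 + t) = 77*(-12 + 43/7) = 77*(-41/7) = -451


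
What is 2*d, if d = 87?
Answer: 174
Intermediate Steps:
2*d = 2*87 = 174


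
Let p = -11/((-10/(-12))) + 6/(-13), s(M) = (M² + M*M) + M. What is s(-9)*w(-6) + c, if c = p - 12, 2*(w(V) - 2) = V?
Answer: -11613/65 ≈ -178.66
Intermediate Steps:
s(M) = M + 2*M² (s(M) = (M² + M²) + M = 2*M² + M = M + 2*M²)
p = -888/65 (p = -11/((-10*(-1/12))) + 6*(-1/13) = -11/⅚ - 6/13 = -11*6/5 - 6/13 = -66/5 - 6/13 = -888/65 ≈ -13.662)
w(V) = 2 + V/2
c = -1668/65 (c = -888/65 - 12 = -1668/65 ≈ -25.662)
s(-9)*w(-6) + c = (-9*(1 + 2*(-9)))*(2 + (½)*(-6)) - 1668/65 = (-9*(1 - 18))*(2 - 3) - 1668/65 = -9*(-17)*(-1) - 1668/65 = 153*(-1) - 1668/65 = -153 - 1668/65 = -11613/65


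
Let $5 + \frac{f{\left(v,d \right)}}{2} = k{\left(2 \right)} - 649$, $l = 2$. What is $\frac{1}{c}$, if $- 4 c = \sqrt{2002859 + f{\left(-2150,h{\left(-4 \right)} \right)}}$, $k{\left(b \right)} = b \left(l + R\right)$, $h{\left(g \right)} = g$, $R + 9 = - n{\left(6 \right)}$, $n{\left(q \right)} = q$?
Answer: $- \frac{4 \sqrt{2001499}}{2001499} \approx -0.0028274$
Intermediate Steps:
$R = -15$ ($R = -9 - 6 = -15$)
$k{\left(b \right)} = - 13 b$ ($k{\left(b \right)} = b \left(2 - 15\right) = b \left(-13\right) = - 13 b$)
$f{\left(v,d \right)} = -1360$ ($f{\left(v,d \right)} = -10 + 2 \left(\left(-13\right) 2 - 649\right) = -10 + 2 \left(-26 - 649\right) = -10 + 2 \left(-675\right) = -10 - 1350 = -1360$)
$c = - \frac{\sqrt{2001499}}{4}$ ($c = - \frac{\sqrt{2002859 - 1360}}{4} = - \frac{\sqrt{2001499}}{4} \approx -353.69$)
$\frac{1}{c} = \frac{1}{\left(- \frac{1}{4}\right) \sqrt{2001499}} = - \frac{4 \sqrt{2001499}}{2001499}$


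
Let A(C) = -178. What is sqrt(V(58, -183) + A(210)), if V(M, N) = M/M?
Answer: I*sqrt(177) ≈ 13.304*I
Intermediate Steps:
V(M, N) = 1
sqrt(V(58, -183) + A(210)) = sqrt(1 - 178) = sqrt(-177) = I*sqrt(177)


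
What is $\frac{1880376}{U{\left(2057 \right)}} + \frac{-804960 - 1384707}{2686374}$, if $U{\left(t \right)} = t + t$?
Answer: $\frac{49435146143}{108350418} \approx 456.25$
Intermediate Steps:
$U{\left(t \right)} = 2 t$
$\frac{1880376}{U{\left(2057 \right)}} + \frac{-804960 - 1384707}{2686374} = \frac{1880376}{2 \cdot 2057} + \frac{-804960 - 1384707}{2686374} = \frac{1880376}{4114} - \frac{729889}{895458} = 1880376 \cdot \frac{1}{4114} - \frac{729889}{895458} = \frac{940188}{2057} - \frac{729889}{895458} = \frac{49435146143}{108350418}$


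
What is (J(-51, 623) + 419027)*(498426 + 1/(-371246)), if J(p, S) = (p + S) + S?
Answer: 38878657638076245/185623 ≈ 2.0945e+11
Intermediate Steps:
J(p, S) = p + 2*S (J(p, S) = (S + p) + S = p + 2*S)
(J(-51, 623) + 419027)*(498426 + 1/(-371246)) = ((-51 + 2*623) + 419027)*(498426 + 1/(-371246)) = ((-51 + 1246) + 419027)*(498426 - 1/371246) = (1195 + 419027)*(185038658795/371246) = 420222*(185038658795/371246) = 38878657638076245/185623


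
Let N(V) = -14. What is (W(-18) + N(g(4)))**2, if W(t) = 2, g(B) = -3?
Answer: 144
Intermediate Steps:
(W(-18) + N(g(4)))**2 = (2 - 14)**2 = (-12)**2 = 144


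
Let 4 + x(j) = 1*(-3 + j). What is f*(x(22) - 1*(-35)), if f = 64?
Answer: 3200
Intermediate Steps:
x(j) = -7 + j (x(j) = -4 + 1*(-3 + j) = -4 + (-3 + j) = -7 + j)
f*(x(22) - 1*(-35)) = 64*((-7 + 22) - 1*(-35)) = 64*(15 + 35) = 64*50 = 3200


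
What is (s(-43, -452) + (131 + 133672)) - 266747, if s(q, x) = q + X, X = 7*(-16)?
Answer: -133099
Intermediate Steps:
X = -112
s(q, x) = -112 + q (s(q, x) = q - 112 = -112 + q)
(s(-43, -452) + (131 + 133672)) - 266747 = ((-112 - 43) + (131 + 133672)) - 266747 = (-155 + 133803) - 266747 = 133648 - 266747 = -133099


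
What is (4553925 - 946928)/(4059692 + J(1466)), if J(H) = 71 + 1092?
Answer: 3606997/4060855 ≈ 0.88824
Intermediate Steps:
J(H) = 1163
(4553925 - 946928)/(4059692 + J(1466)) = (4553925 - 946928)/(4059692 + 1163) = 3606997/4060855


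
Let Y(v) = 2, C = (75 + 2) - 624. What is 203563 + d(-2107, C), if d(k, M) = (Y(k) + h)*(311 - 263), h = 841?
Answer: 244027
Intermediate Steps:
C = -547 (C = 77 - 624 = -547)
d(k, M) = 40464 (d(k, M) = (2 + 841)*(311 - 263) = 843*48 = 40464)
203563 + d(-2107, C) = 203563 + 40464 = 244027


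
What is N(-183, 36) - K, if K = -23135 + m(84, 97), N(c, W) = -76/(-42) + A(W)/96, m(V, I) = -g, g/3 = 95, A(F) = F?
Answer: 3934927/168 ≈ 23422.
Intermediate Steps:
g = 285 (g = 3*95 = 285)
m(V, I) = -285 (m(V, I) = -1*285 = -285)
N(c, W) = 38/21 + W/96 (N(c, W) = -76/(-42) + W/96 = -76*(-1/42) + W*(1/96) = 38/21 + W/96)
K = -23420 (K = -23135 - 285 = -23420)
N(-183, 36) - K = (38/21 + (1/96)*36) - 1*(-23420) = (38/21 + 3/8) + 23420 = 367/168 + 23420 = 3934927/168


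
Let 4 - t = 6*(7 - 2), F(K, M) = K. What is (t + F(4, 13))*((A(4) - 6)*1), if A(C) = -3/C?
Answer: 297/2 ≈ 148.50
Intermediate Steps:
t = -26 (t = 4 - 6*(7 - 2) = 4 - 6*5 = 4 - 1*30 = 4 - 30 = -26)
(t + F(4, 13))*((A(4) - 6)*1) = (-26 + 4)*((-3/4 - 6)*1) = -22*(-3*¼ - 6) = -22*(-¾ - 6) = -(-297)/2 = -22*(-27/4) = 297/2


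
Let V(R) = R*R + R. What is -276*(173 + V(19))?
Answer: -152628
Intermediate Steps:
V(R) = R + R**2 (V(R) = R**2 + R = R + R**2)
-276*(173 + V(19)) = -276*(173 + 19*(1 + 19)) = -276*(173 + 19*20) = -276*(173 + 380) = -276*553 = -152628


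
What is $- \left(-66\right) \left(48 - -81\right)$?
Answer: $8514$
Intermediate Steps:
$- \left(-66\right) \left(48 - -81\right) = - \left(-66\right) \left(48 + 81\right) = - \left(-66\right) 129 = \left(-1\right) \left(-8514\right) = 8514$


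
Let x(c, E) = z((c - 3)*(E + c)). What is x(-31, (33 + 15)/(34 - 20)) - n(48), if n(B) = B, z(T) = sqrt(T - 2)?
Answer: -48 + 2*sqrt(11459)/7 ≈ -17.415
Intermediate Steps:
z(T) = sqrt(-2 + T)
x(c, E) = sqrt(-2 + (-3 + c)*(E + c)) (x(c, E) = sqrt(-2 + (c - 3)*(E + c)) = sqrt(-2 + (-3 + c)*(E + c)))
x(-31, (33 + 15)/(34 - 20)) - n(48) = sqrt(-2 + (-31)**2 - 3*(33 + 15)/(34 - 20) - 3*(-31) + ((33 + 15)/(34 - 20))*(-31)) - 1*48 = sqrt(-2 + 961 - 144/14 + 93 + (48/14)*(-31)) - 48 = sqrt(-2 + 961 - 144/14 + 93 + (48*(1/14))*(-31)) - 48 = sqrt(-2 + 961 - 3*24/7 + 93 + (24/7)*(-31)) - 48 = sqrt(-2 + 961 - 72/7 + 93 - 744/7) - 48 = sqrt(6548/7) - 48 = 2*sqrt(11459)/7 - 48 = -48 + 2*sqrt(11459)/7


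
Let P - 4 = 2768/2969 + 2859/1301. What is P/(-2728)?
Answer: -27540215/10537361032 ≈ -0.0026136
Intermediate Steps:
P = 27540215/3862669 (P = 4 + (2768/2969 + 2859/1301) = 4 + 12089539/3862669 = 27540215/3862669 ≈ 7.1298)
P/(-2728) = (27540215/3862669)/(-2728) = (27540215/3862669)*(-1/2728) = -27540215/10537361032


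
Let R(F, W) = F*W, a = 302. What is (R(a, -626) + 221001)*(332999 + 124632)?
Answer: 14620852819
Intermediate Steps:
(R(a, -626) + 221001)*(332999 + 124632) = (302*(-626) + 221001)*(332999 + 124632) = (-189052 + 221001)*457631 = 31949*457631 = 14620852819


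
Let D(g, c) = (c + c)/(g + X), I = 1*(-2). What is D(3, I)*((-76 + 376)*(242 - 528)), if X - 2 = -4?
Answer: 343200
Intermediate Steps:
X = -2 (X = 2 - 4 = -2)
I = -2
D(g, c) = 2*c/(-2 + g) (D(g, c) = (c + c)/(g - 2) = (2*c)/(-2 + g) = 2*c/(-2 + g))
D(3, I)*((-76 + 376)*(242 - 528)) = (2*(-2)/(-2 + 3))*((-76 + 376)*(242 - 528)) = (2*(-2)/1)*(300*(-286)) = (2*(-2)*1)*(-85800) = -4*(-85800) = 343200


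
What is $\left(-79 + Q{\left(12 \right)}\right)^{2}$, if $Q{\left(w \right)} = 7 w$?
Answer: $25$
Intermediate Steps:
$\left(-79 + Q{\left(12 \right)}\right)^{2} = \left(-79 + 7 \cdot 12\right)^{2} = \left(-79 + 84\right)^{2} = 5^{2} = 25$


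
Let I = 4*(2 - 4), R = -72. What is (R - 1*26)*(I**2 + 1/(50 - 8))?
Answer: -18823/3 ≈ -6274.3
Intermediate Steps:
I = -8 (I = 4*(-2) = -8)
(R - 1*26)*(I**2 + 1/(50 - 8)) = (-72 - 1*26)*((-8)**2 + 1/(50 - 8)) = (-72 - 26)*(64 + 1/42) = -98*(64 + 1/42) = -98*2689/42 = -18823/3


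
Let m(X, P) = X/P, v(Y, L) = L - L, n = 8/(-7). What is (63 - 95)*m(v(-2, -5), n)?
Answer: 0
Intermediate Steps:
n = -8/7 (n = 8*(-1/7) = -8/7 ≈ -1.1429)
v(Y, L) = 0
(63 - 95)*m(v(-2, -5), n) = (63 - 95)*(0/(-8/7)) = -0*(-7)/8 = -32*0 = 0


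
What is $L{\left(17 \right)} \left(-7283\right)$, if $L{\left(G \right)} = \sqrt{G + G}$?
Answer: $- 7283 \sqrt{34} \approx -42467.0$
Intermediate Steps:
$L{\left(G \right)} = \sqrt{2} \sqrt{G}$ ($L{\left(G \right)} = \sqrt{2 G} = \sqrt{2} \sqrt{G}$)
$L{\left(17 \right)} \left(-7283\right) = \sqrt{2} \sqrt{17} \left(-7283\right) = \sqrt{34} \left(-7283\right) = - 7283 \sqrt{34}$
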